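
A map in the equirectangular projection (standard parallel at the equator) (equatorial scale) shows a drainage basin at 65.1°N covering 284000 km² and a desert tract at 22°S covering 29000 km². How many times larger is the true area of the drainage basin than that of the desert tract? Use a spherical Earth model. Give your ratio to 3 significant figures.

4.45

On the plate carrée, areal scale = h·k = 1 × sec φ, so true area = apparent × cos φ.
True area of drainage basin: 284000 × cos(65.1°) = 284000 × 0.4210 = 119600 km².
True area of desert tract: 29000 × cos(22°) = 29000 × 0.9272 = 26890 km².
Ratio = 119600 / 26890 ≈ 4.45.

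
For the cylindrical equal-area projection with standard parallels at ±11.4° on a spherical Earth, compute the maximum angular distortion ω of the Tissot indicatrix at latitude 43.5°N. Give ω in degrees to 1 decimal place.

For cylindrical equal-area with standard parallel φ₀, h = cos φ / cos φ₀ and k = cos φ₀ / cos φ, so h·k = 1.
At 43.5°: h = 0.7400, k = 1.351; principal scales a = 1.351, b = 0.7400.
sin(ω/2) = (a − b)/(a + b) = 0.6114/2.091 = 0.2924, so ω = 2 arcsin(0.2924) ≈ 34.0°.

34.0°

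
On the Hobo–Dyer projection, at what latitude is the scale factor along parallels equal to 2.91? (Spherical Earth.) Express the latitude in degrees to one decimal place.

74.2°

The Hobo–Dyer projection is cylindrical equal-area with φ₀ = 37.5°. For cylindrical equal-area with standard parallel φ₀, h = cos φ / cos φ₀ and k = cos φ₀ / cos φ, so h·k = 1.
k = cos φ₀ / cos φ = 2.91  ⇒  cos φ = cos 37.5° / 2.91 = 0.2726.
φ = arccos(0.2726) ≈ 74.2°.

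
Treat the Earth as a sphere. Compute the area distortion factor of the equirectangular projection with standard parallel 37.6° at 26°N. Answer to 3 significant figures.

0.882

With standard parallel φ₀ = 37.6°, the equirectangular projection gives x = Rλ cos φ₀, y = Rφ, so h = 1 and k = cos 37.6° / cos φ.
Areal scale = h·k = 1 × cos φ₀ / cos φ; at 26°, h = 1.000, k = 0.8815, so h·k = 0.8815.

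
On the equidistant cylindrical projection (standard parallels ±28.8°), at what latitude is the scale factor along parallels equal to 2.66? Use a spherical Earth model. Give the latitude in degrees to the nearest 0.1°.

70.8°

The equidistant cylindrical projection with φ₀ = 28.8° has h = 1 (meridians true) and k = cos φ₀ / cos φ along parallels.
k = cos φ₀ / cos φ = 2.66  ⇒  cos φ = cos 28.8° / 2.66 = 0.3294.
φ = arccos(0.3294) ≈ 70.8°.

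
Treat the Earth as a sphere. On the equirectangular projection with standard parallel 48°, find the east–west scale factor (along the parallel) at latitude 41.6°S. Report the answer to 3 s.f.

With standard parallel φ₀ = 48°, the equirectangular projection gives x = Rλ cos φ₀, y = Rφ, so h = 1 and k = cos 48° / cos φ.
k = cos 48° / cos 41.6° = 0.6691/0.7478 = 0.8948.

0.895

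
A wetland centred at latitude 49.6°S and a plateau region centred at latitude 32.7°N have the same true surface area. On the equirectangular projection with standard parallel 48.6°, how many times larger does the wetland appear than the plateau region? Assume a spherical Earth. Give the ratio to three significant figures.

The equidistant cylindrical projection with φ₀ = 48.6° has h = 1 (meridians true) and k = cos φ₀ / cos φ along parallels.
Areal scale at 49.6°: h·k = 1.000 × 1.020 = 1.020.
Areal scale at 32.7°: h·k = 1.000 × 0.7859 = 0.7859.
Ratio = 1.020/0.7859 ≈ 1.30.

1.30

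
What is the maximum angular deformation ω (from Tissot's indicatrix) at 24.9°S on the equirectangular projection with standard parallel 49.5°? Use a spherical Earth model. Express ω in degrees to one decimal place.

The equidistant cylindrical projection with φ₀ = 49.5° has h = 1 (meridians true) and k = cos φ₀ / cos φ along parallels.
At 24.9°: h = 1.000, k = 0.7160; principal scales a = 1.000, b = 0.7160.
sin(ω/2) = (a − b)/(a + b) = 0.2840/1.716 = 0.1655, so ω = 2 arcsin(0.1655) ≈ 19.1°.

19.1°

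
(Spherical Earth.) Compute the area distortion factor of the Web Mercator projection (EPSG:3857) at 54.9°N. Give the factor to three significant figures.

The Mercator projection is conformal; its linear scale factor is the same in every direction and equals sec φ = 1/cos φ.
Areal scale = k² = sec²φ = 1/cos²(54.9°) = 1/0.5750² = 3.025.

3.02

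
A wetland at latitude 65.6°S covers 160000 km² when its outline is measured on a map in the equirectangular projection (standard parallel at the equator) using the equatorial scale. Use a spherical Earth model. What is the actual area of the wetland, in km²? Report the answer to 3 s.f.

In the plate carrée (x = Rλ, y = Rφ), meridians are true-scale (h = 1) and parallels are stretched by k = sec φ.
Areal scale = h·k = 1 × sec φ; at 65.6°, h = 1.000, k = 2.421, so h·k = 2.421.
True area = apparent / (areal scale) = 160000 / 2.421 ≈ 66100 km².

66100 km²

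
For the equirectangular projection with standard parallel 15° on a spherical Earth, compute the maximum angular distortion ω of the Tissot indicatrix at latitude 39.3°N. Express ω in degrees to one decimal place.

12.7°

With standard parallel φ₀ = 15°, the equirectangular projection gives x = Rλ cos φ₀, y = Rφ, so h = 1 and k = cos 15° / cos φ.
At 39.3°: h = 1.000, k = 1.248; principal scales a = 1.248, b = 1.000.
sin(ω/2) = (a − b)/(a + b) = 0.2482/2.248 = 0.1104, so ω = 2 arcsin(0.1104) ≈ 12.7°.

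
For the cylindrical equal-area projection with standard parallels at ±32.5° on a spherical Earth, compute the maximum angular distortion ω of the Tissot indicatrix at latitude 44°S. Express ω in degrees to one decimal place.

18.2°

A cylindrical equal-area projection with standard parallel φ₀ has meridian scale h = cos φ / cos φ₀ and parallel scale k = cos φ₀ / cos φ (so areas are preserved, h·k = 1).
At 44°: h = 0.8529, k = 1.172; principal scales a = 1.172, b = 0.8529.
sin(ω/2) = (a − b)/(a + b) = 0.3195/2.025 = 0.1578, so ω = 2 arcsin(0.1578) ≈ 18.2°.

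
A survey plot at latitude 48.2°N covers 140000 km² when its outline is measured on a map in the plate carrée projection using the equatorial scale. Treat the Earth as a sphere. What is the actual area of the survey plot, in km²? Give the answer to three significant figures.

93300 km²

Plate carrée maps x = Rλ, y = Rφ. The meridian scale is h = 1 and the parallel scale is k = 1/cos φ = sec φ.
Areal scale = h·k = 1 × sec φ; at 48.2°, h = 1.000, k = 1.500, so h·k = 1.500.
True area = apparent / (areal scale) = 140000 / 1.500 ≈ 93300 km².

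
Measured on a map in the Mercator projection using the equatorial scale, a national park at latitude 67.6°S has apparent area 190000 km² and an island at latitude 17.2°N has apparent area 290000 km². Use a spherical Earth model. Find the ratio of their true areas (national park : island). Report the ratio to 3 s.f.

0.104

On Mercator the areal scale is sec²φ, so true area = apparent × cos²φ.
True area of national park: 190000 × cos²(67.6°) = 190000 × 0.1452 = 27590 km².
True area of island: 290000 × cos²(17.2°) = 290000 × 0.9126 = 264600 km².
Ratio = 27590 / 264600 ≈ 0.104.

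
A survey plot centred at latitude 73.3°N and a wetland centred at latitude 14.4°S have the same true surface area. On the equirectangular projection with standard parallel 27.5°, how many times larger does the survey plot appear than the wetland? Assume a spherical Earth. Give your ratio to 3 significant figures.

The equidistant cylindrical projection with φ₀ = 27.5° has h = 1 (meridians true) and k = cos φ₀ / cos φ along parallels.
Areal scale at 73.3°: h·k = 1.000 × 3.087 = 3.087.
Areal scale at 14.4°: h·k = 1.000 × 0.9158 = 0.9158.
Ratio = 3.087/0.9158 ≈ 3.37.

3.37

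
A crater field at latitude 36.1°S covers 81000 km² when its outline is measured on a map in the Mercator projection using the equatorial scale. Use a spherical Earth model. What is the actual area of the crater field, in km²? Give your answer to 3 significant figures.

52900 km²

For Mercator, h = k = sec φ (a conformal cylindrical projection has a single point scale, 1/cos φ).
Areal scale = k² = sec²φ = 1/cos²(36.1°) = 1/0.8080² = 1.532.
True area = apparent / (areal scale) = 81000 / 1.532 ≈ 52900 km².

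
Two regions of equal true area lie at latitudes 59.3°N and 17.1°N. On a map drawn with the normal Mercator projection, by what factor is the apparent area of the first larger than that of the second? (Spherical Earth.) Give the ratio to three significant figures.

3.50

Mercator areal scale is sec²φ.
At 59.3°: sec²(59.3°) = 1/0.5105² = 3.837.
At 17.1°: sec²(17.1°) = 1/0.9558² = 1.095.
Ratio = 3.837/1.095 = cos²(17.1°)/cos²(59.3°) ≈ 3.50.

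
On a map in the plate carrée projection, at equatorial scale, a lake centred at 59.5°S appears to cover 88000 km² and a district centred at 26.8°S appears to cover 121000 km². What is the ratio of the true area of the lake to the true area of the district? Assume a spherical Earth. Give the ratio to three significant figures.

0.414

On the plate carrée, areal scale = h·k = 1 × sec φ, so true area = apparent × cos φ.
True area of lake: 88000 × cos(59.5°) = 88000 × 0.5075 = 44660 km².
True area of district: 121000 × cos(26.8°) = 121000 × 0.8926 = 108000 km².
Ratio = 44660 / 108000 ≈ 0.414.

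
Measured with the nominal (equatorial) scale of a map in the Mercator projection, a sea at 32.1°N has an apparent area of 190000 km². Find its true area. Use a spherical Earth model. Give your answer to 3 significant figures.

136000 km²

For Mercator, h = k = sec φ (a conformal cylindrical projection has a single point scale, 1/cos φ).
Areal scale = k² = sec²φ = 1/cos²(32.1°) = 1/0.8471² = 1.394.
True area = apparent / (areal scale) = 190000 / 1.394 ≈ 136000 km².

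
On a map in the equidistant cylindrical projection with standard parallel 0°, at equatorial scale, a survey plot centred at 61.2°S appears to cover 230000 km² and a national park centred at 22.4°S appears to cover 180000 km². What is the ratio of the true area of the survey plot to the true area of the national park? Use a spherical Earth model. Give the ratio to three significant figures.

0.666

On the plate carrée, areal scale = h·k = 1 × sec φ, so true area = apparent × cos φ.
True area of survey plot: 230000 × cos(61.2°) = 230000 × 0.4818 = 110800 km².
True area of national park: 180000 × cos(22.4°) = 180000 × 0.9245 = 166400 km².
Ratio = 110800 / 166400 ≈ 0.666.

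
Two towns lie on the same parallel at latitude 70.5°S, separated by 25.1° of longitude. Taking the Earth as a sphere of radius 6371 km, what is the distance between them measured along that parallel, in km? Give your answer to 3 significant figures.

932 km

Arc length along a parallel = R cos φ · Δλ (with Δλ in radians).
= 6371 × cos 70.5° × (25.1° × π/180) = 6371 × 0.3338 × 0.4381 ≈ 932 km.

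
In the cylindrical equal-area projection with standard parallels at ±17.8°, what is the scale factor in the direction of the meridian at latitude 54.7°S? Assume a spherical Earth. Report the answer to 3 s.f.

0.607

A cylindrical equal-area projection with standard parallel φ₀ has meridian scale h = cos φ / cos φ₀ and parallel scale k = cos φ₀ / cos φ (so areas are preserved, h·k = 1).
h = cos 54.7° / cos 17.8° = 0.5779/0.9521 = 0.6069.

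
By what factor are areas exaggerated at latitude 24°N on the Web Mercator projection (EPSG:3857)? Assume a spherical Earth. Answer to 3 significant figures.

1.20

The Mercator projection is conformal; its linear scale factor is the same in every direction and equals sec φ = 1/cos φ.
Areal scale = k² = sec²φ = 1/cos²(24°) = 1/0.9135² = 1.198.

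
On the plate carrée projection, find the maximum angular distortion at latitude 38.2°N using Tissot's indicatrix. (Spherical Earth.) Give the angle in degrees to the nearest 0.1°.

13.8°

Plate carrée maps x = Rλ, y = Rφ. The meridian scale is h = 1 and the parallel scale is k = 1/cos φ = sec φ.
At 38.2°: h = 1.000, k = 1.272; principal scales a = 1.272, b = 1.000.
sin(ω/2) = (a − b)/(a + b) = 0.2725/2.272 = 0.1199, so ω = 2 arcsin(0.1199) ≈ 13.8°.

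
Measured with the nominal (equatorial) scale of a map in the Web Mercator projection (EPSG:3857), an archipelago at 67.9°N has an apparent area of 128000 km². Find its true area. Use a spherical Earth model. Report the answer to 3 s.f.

18100 km²

Mercator is conformal, so the point scale is isotropic: h = k = sec φ = 1/cos φ.
Areal scale = k² = sec²φ = 1/cos²(67.9°) = 1/0.3762² = 7.065.
True area = apparent / (areal scale) = 128000 / 7.065 ≈ 18100 km².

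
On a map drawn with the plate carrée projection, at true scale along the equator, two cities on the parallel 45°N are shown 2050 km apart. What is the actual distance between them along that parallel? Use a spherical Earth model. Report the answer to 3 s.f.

For the equirectangular projection with φ₀ = 0 (plate carrée), h = 1 along meridians and k = sec φ along parallels.
Along the parallel at 45°, map distances are exaggerated by k = sec 45° = 1.414.
True distance = 2050 / 1.414 = 2050 × cos 45° ≈ 1450 km.

1450 km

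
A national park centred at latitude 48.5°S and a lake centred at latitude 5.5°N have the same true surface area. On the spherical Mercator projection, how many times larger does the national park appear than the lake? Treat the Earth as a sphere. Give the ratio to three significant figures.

Mercator areal scale is sec²φ.
At 48.5°: sec²(48.5°) = 1/0.6626² = 2.278.
At 5.5°: sec²(5.5°) = 1/0.9954² = 1.009.
Ratio = 2.278/1.009 = cos²(5.5°)/cos²(48.5°) ≈ 2.26.

2.26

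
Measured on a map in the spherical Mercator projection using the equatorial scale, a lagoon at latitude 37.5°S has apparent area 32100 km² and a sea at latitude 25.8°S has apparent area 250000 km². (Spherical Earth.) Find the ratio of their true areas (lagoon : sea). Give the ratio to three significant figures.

0.0997

Since Mercator area scale is 1/cos²φ, the true area equals the apparent area multiplied by cos²φ.
True area of lagoon: 32100 × cos²(37.5°) = 32100 × 0.6294 = 20200 km².
True area of sea: 250000 × cos²(25.8°) = 250000 × 0.8106 = 202600 km².
Ratio = 20200 / 202600 ≈ 0.0997.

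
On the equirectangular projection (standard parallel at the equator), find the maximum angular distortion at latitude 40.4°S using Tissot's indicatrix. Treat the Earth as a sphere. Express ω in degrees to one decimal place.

15.6°

For the equirectangular projection with φ₀ = 0 (plate carrée), h = 1 along meridians and k = sec φ along parallels.
At 40.4°: h = 1.000, k = 1.313; principal scales a = 1.313, b = 1.000.
sin(ω/2) = (a − b)/(a + b) = 0.3131/2.313 = 0.1354, so ω = 2 arcsin(0.1354) ≈ 15.6°.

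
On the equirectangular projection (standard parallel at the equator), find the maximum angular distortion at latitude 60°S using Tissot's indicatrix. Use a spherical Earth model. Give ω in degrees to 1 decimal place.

Plate carrée maps x = Rλ, y = Rφ. The meridian scale is h = 1 and the parallel scale is k = 1/cos φ = sec φ.
At 60°: h = 1.000, k = 2.000; principal scales a = 2.000, b = 1.000.
sin(ω/2) = (a − b)/(a + b) = 1.0000/3.000 = 0.3333, so ω = 2 arcsin(0.3333) ≈ 38.9°.

38.9°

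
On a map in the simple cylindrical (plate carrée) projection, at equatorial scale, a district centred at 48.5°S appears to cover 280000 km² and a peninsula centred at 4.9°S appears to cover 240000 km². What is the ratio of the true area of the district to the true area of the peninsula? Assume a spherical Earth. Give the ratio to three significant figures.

0.776

On the plate carrée, areal scale = h·k = 1 × sec φ, so true area = apparent × cos φ.
True area of district: 280000 × cos(48.5°) = 280000 × 0.6626 = 185500 km².
True area of peninsula: 240000 × cos(4.9°) = 240000 × 0.9963 = 239100 km².
Ratio = 185500 / 239100 ≈ 0.776.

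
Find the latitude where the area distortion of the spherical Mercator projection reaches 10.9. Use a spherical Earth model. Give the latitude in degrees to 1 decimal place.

72.4°

Mercator areal scale is sec²φ.
sec²φ = 10.9  ⇒  cos²φ = 0.09174  ⇒  cos φ = 0.3029.
φ = arccos(0.3029) ≈ 72.4°.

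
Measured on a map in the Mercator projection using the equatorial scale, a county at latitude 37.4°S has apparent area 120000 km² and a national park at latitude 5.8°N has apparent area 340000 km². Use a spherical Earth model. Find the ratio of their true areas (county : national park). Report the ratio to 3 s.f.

On Mercator the areal scale is sec²φ, so true area = apparent × cos²φ.
True area of county: 120000 × cos²(37.4°) = 120000 × 0.6311 = 75730 km².
True area of national park: 340000 × cos²(5.8°) = 340000 × 0.9898 = 336500 km².
Ratio = 75730 / 336500 ≈ 0.225.

0.225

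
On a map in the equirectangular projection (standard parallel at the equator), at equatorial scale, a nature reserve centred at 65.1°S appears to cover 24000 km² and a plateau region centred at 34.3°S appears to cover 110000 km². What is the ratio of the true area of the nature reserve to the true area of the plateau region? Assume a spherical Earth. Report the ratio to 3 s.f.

Plate carrée has h = 1 and k = sec φ, giving areal scale sec φ; true area = (apparent area) · cos φ.
True area of nature reserve: 24000 × cos(65.1°) = 24000 × 0.4210 = 10100 km².
True area of plateau region: 110000 × cos(34.3°) = 110000 × 0.8261 = 90870 km².
Ratio = 10100 / 90870 ≈ 0.111.

0.111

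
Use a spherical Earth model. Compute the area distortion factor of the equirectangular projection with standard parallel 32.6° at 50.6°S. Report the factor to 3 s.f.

1.33

In the equirectangular projection with standard parallel φ₀ = 32.6° (x = Rλ cos φ₀, y = Rφ), meridians are true-scale (h = 1) and the parallel scale is k = cos φ₀ / cos φ.
Areal scale = h·k = 1 × cos φ₀ / cos φ; at 50.6°, h = 1.000, k = 1.327, so h·k = 1.327.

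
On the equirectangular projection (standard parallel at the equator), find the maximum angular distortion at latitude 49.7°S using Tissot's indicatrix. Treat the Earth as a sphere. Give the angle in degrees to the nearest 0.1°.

For the equirectangular projection with φ₀ = 0 (plate carrée), h = 1 along meridians and k = sec φ along parallels.
At 49.7°: h = 1.000, k = 1.546; principal scales a = 1.546, b = 1.000.
sin(ω/2) = (a − b)/(a + b) = 0.5461/2.546 = 0.2145, so ω = 2 arcsin(0.2145) ≈ 24.8°.

24.8°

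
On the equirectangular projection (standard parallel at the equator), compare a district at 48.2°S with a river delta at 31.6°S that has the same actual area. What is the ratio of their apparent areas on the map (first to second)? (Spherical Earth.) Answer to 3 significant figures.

1.28

In the plate carrée (x = Rλ, y = Rφ), meridians are true-scale (h = 1) and parallels are stretched by k = sec φ.
Areal scale at 48.2°: h·k = 1.000 × 1.500 = 1.500.
Areal scale at 31.6°: h·k = 1.000 × 1.174 = 1.174.
Ratio = 1.500/1.174 ≈ 1.28.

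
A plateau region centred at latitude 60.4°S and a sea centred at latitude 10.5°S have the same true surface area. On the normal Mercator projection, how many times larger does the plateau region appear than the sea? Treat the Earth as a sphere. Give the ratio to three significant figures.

Mercator areal scale is sec²φ.
At 60.4°: sec²(60.4°) = 1/0.4939² = 4.099.
At 10.5°: sec²(10.5°) = 1/0.9833² = 1.034.
Ratio = 4.099/1.034 = cos²(10.5°)/cos²(60.4°) ≈ 3.96.

3.96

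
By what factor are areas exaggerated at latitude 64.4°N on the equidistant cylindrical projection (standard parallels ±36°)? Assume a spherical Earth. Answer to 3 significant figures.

1.87

In the equirectangular projection with standard parallel φ₀ = 36° (x = Rλ cos φ₀, y = Rφ), meridians are true-scale (h = 1) and the parallel scale is k = cos φ₀ / cos φ.
Areal scale = h·k = 1 × cos φ₀ / cos φ; at 64.4°, h = 1.000, k = 1.872, so h·k = 1.872.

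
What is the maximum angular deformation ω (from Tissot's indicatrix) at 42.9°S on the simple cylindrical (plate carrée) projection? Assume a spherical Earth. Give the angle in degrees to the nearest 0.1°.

In the plate carrée (x = Rλ, y = Rφ), meridians are true-scale (h = 1) and parallels are stretched by k = sec φ.
At 42.9°: h = 1.000, k = 1.365; principal scales a = 1.365, b = 1.000.
sin(ω/2) = (a − b)/(a + b) = 0.3651/2.365 = 0.1544, so ω = 2 arcsin(0.1544) ≈ 17.8°.

17.8°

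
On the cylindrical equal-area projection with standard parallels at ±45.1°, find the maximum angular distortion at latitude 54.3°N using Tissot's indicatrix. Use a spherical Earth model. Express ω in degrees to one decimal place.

A cylindrical equal-area projection with standard parallel φ₀ has meridian scale h = cos φ / cos φ₀ and parallel scale k = cos φ₀ / cos φ (so areas are preserved, h·k = 1).
At 54.3°: h = 0.8267, k = 1.210; principal scales a = 1.210, b = 0.8267.
sin(ω/2) = (a − b)/(a + b) = 0.3829/2.036 = 0.1881, so ω = 2 arcsin(0.1881) ≈ 21.7°.

21.7°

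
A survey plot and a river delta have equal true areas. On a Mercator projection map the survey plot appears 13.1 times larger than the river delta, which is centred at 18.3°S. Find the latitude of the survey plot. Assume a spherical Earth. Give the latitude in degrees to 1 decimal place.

For equal true areas on Mercator, apparent areas scale as sec²φ, so the ratio is cos²φ₂ / cos²φ₁.
cos²φ₂ / cos²φ₁ = 13.1  ⇒  cos φ₁ = cos 18.3° / √13.1 = 0.9494/3.619 = 0.2623.
φ₁ = arccos(0.2623) ≈ 74.8°.

74.8°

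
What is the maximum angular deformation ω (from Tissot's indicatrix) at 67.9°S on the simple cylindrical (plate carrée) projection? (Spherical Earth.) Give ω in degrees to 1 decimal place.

53.9°

Plate carrée maps x = Rλ, y = Rφ. The meridian scale is h = 1 and the parallel scale is k = 1/cos φ = sec φ.
At 67.9°: h = 1.000, k = 2.658; principal scales a = 2.658, b = 1.000.
sin(ω/2) = (a − b)/(a + b) = 1.658/3.658 = 0.4533, so ω = 2 arcsin(0.4533) ≈ 53.9°.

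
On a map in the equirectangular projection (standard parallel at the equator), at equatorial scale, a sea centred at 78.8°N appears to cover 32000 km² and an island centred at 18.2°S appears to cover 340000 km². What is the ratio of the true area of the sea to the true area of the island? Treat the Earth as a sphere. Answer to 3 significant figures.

Plate carrée has h = 1 and k = sec φ, giving areal scale sec φ; true area = (apparent area) · cos φ.
True area of sea: 32000 × cos(78.8°) = 32000 × 0.1942 = 6215 km².
True area of island: 340000 × cos(18.2°) = 340000 × 0.9500 = 323000 km².
Ratio = 6215 / 323000 ≈ 0.0192.

0.0192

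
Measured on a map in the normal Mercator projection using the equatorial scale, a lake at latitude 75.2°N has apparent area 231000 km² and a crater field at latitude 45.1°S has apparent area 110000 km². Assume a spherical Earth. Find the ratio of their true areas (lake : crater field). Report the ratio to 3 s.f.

Mercator's areal exaggeration is sec²φ; hence true area = (apparent area) · cos²φ.
True area of lake: 231000 × cos²(75.2°) = 231000 × 0.06525 = 15070 km².
True area of crater field: 110000 × cos²(45.1°) = 110000 × 0.4983 = 54810 km².
Ratio = 15070 / 54810 ≈ 0.275.

0.275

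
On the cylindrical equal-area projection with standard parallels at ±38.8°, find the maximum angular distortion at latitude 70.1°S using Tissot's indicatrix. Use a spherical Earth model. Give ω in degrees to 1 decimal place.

Cylindrical equal-area (φ₀ = 38.8°): h = cos φ / cos 38.8° along meridians, k = cos 38.8° / cos φ along parallels; h·k = 1.
At 70.1°: h = 0.4368, k = 2.290; principal scales a = 2.290, b = 0.4368.
sin(ω/2) = (a − b)/(a + b) = 1.853/2.726 = 0.6796, so ω = 2 arcsin(0.6796) ≈ 85.6°.

85.6°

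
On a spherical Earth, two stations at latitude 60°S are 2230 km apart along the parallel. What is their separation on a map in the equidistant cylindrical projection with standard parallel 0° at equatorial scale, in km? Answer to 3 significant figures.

For the equirectangular projection with φ₀ = 0 (plate carrée), h = 1 along meridians and k = sec φ along parallels.
Along the parallel, k = sec 60° = 1/0.5000 = 2.000.
Map distance = 2230 × 2.000 ≈ 4460 km.

4460 km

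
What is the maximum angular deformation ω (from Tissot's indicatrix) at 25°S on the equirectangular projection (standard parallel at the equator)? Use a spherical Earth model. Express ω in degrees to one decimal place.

For the equirectangular projection with φ₀ = 0 (plate carrée), h = 1 along meridians and k = sec φ along parallels.
At 25°: h = 1.000, k = 1.103; principal scales a = 1.103, b = 1.000.
sin(ω/2) = (a − b)/(a + b) = 0.1034/2.103 = 0.04915, so ω = 2 arcsin(0.04915) ≈ 5.6°.

5.6°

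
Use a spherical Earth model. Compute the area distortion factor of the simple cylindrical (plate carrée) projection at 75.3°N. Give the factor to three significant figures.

In the plate carrée (x = Rλ, y = Rφ), meridians are true-scale (h = 1) and parallels are stretched by k = sec φ.
Areal scale = h·k = 1 × sec φ; at 75.3°, h = 1.000, k = 3.941, so h·k = 3.941.

3.94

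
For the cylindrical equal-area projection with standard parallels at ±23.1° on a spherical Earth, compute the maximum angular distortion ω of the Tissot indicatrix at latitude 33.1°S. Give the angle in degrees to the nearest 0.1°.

For cylindrical equal-area with standard parallel φ₀, h = cos φ / cos φ₀ and k = cos φ₀ / cos φ, so h·k = 1.
At 33.1°: h = 0.9107, k = 1.098; principal scales a = 1.098, b = 0.9107.
sin(ω/2) = (a − b)/(a + b) = 0.1873/2.009 = 0.09323, so ω = 2 arcsin(0.09323) ≈ 10.7°.

10.7°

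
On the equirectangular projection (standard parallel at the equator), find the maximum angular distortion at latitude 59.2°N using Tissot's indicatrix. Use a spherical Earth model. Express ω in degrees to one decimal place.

In the plate carrée (x = Rλ, y = Rφ), meridians are true-scale (h = 1) and parallels are stretched by k = sec φ.
At 59.2°: h = 1.000, k = 1.953; principal scales a = 1.953, b = 1.000.
sin(ω/2) = (a − b)/(a + b) = 0.9530/2.953 = 0.3227, so ω = 2 arcsin(0.3227) ≈ 37.7°.

37.7°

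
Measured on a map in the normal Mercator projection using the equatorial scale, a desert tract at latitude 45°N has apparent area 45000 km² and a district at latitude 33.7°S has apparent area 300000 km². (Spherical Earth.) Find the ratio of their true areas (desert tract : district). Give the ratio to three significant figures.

On Mercator the areal scale is sec²φ, so true area = apparent × cos²φ.
True area of desert tract: 45000 × cos²(45°) = 45000 × 0.5000 = 22500 km².
True area of district: 300000 × cos²(33.7°) = 300000 × 0.6921 = 207600 km².
Ratio = 22500 / 207600 ≈ 0.108.

0.108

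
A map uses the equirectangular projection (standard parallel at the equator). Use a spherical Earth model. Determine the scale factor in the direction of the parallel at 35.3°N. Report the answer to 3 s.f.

Plate carrée maps x = Rλ, y = Rφ. The meridian scale is h = 1 and the parallel scale is k = 1/cos φ = sec φ.
k = 1/cos 35.3° = 1/0.8161 = 1.225.

1.23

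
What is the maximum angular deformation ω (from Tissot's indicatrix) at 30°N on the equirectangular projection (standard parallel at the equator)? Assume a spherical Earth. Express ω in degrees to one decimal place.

8.2°

Plate carrée maps x = Rλ, y = Rφ. The meridian scale is h = 1 and the parallel scale is k = 1/cos φ = sec φ.
At 30°: h = 1.000, k = 1.155; principal scales a = 1.155, b = 1.000.
sin(ω/2) = (a − b)/(a + b) = 0.1547/2.155 = 0.07180, so ω = 2 arcsin(0.07180) ≈ 8.2°.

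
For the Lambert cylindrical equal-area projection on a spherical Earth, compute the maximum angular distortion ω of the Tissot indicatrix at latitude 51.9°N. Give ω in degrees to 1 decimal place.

53.3°

The Lambert cylindrical equal-area projection is the cylindrical equal-area projection with its standard parallel at the equator (φ₀ = 0). A cylindrical equal-area projection with standard parallel φ₀ has meridian scale h = cos φ / cos φ₀ and parallel scale k = cos φ₀ / cos φ (so areas are preserved, h·k = 1).
At 51.9°: h = 0.6170, k = 1.621; principal scales a = 1.621, b = 0.6170.
sin(ω/2) = (a − b)/(a + b) = 1.004/2.238 = 0.4485, so ω = 2 arcsin(0.4485) ≈ 53.3°.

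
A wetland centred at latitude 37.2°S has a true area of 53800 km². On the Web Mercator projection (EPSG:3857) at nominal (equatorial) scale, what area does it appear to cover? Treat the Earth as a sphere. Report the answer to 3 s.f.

84800 km²

For Mercator, h = k = sec φ (a conformal cylindrical projection has a single point scale, 1/cos φ).
Areal scale = k² = sec²φ = 1/cos²(37.2°) = 1/0.7965² = 1.576.
Apparent area = 53800 × 1.576 ≈ 84800 km².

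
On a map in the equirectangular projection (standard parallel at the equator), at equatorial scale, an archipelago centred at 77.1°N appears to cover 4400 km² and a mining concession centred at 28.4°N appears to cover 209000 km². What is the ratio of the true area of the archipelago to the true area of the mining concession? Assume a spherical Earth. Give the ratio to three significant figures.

0.00534

On the plate carrée, areal scale = h·k = 1 × sec φ, so true area = apparent × cos φ.
True area of archipelago: 4400 × cos(77.1°) = 4400 × 0.2233 = 982.3 km².
True area of mining concession: 209000 × cos(28.4°) = 209000 × 0.8796 = 183800 km².
Ratio = 982.3 / 183800 ≈ 0.00534.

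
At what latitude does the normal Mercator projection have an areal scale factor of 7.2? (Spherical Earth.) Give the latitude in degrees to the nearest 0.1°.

68.1°

Mercator areal scale is sec²φ.
sec²φ = 7.2  ⇒  cos²φ = 0.1389  ⇒  cos φ = 0.3727.
φ = arccos(0.3727) ≈ 68.1°.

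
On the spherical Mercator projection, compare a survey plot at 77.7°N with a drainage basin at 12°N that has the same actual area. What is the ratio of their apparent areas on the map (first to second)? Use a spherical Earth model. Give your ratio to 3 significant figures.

21.1

Mercator is conformal with k = sec φ, so areal scale = k² = sec²φ.
At 77.7°: sec²(77.7°) = 1/0.2130² = 22.04.
At 12°: sec²(12°) = 1/0.9781² = 1.045.
Ratio = 22.04/1.045 = cos²(12°)/cos²(77.7°) ≈ 21.1.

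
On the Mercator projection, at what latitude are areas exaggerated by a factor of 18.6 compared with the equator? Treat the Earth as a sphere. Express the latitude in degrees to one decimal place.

Mercator areal scale is sec²φ.
sec²φ = 18.6  ⇒  cos²φ = 0.05376  ⇒  cos φ = 0.2319.
φ = arccos(0.2319) ≈ 76.6°.

76.6°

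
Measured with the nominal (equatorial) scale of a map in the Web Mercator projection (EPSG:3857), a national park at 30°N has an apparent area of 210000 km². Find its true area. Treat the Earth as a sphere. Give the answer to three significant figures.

The Mercator projection is conformal; its linear scale factor is the same in every direction and equals sec φ = 1/cos φ.
Areal scale = k² = sec²φ = 1/cos²(30°) = 1/0.8660² = 1.333.
True area = apparent / (areal scale) = 210000 / 1.333 ≈ 158000 km².

158000 km²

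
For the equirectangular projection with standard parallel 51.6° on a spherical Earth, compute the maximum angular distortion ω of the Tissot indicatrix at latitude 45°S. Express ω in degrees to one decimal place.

7.4°

The equidistant cylindrical projection with φ₀ = 51.6° has h = 1 (meridians true) and k = cos φ₀ / cos φ along parallels.
At 45°: h = 1.000, k = 0.8784; principal scales a = 1.000, b = 0.8784.
sin(ω/2) = (a − b)/(a + b) = 0.1216/1.878 = 0.06472, so ω = 2 arcsin(0.06472) ≈ 7.4°.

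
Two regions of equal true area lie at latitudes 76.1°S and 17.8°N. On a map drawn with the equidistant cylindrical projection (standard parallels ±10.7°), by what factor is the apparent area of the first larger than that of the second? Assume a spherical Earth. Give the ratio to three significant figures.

With standard parallel φ₀ = 10.7°, the equirectangular projection gives x = Rλ cos φ₀, y = Rφ, so h = 1 and k = cos 10.7° / cos φ.
Areal scale at 76.1°: h·k = 1.000 × 4.090 = 4.090.
Areal scale at 17.8°: h·k = 1.000 × 1.032 = 1.032.
Ratio = 4.090/1.032 ≈ 3.96.

3.96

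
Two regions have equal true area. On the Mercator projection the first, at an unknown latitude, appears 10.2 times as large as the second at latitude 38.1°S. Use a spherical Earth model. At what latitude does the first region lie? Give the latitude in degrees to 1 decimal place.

75.7°

For equal true areas on Mercator, apparent areas scale as sec²φ, so the ratio is cos²φ₂ / cos²φ₁.
cos²φ₂ / cos²φ₁ = 10.2  ⇒  cos φ₁ = cos 38.1° / √10.2 = 0.7869/3.194 = 0.2464.
φ₁ = arccos(0.2464) ≈ 75.7°.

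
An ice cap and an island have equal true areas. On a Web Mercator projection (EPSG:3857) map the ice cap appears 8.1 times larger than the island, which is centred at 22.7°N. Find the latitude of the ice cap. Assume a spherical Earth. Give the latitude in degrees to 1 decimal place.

For equal true areas on Mercator, apparent areas scale as sec²φ, so the ratio is cos²φ₂ / cos²φ₁.
cos²φ₂ / cos²φ₁ = 8.1  ⇒  cos φ₁ = cos 22.7° / √8.1 = 0.9225/2.846 = 0.3241.
φ₁ = arccos(0.3241) ≈ 71.1°.

71.1°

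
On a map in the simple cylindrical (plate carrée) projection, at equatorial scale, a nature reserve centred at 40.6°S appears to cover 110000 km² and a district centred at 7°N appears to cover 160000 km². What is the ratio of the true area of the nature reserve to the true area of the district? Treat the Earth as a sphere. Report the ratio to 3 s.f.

On the plate carrée, areal scale = h·k = 1 × sec φ, so true area = apparent × cos φ.
True area of nature reserve: 110000 × cos(40.6°) = 110000 × 0.7593 = 83520 km².
True area of district: 160000 × cos(7°) = 160000 × 0.9925 = 158800 km².
Ratio = 83520 / 158800 ≈ 0.526.

0.526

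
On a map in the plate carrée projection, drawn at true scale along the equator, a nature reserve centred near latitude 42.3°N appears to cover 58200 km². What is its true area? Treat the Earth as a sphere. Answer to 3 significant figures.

For the equirectangular projection with φ₀ = 0 (plate carrée), h = 1 along meridians and k = sec φ along parallels.
Areal scale = h·k = 1 × sec φ; at 42.3°, h = 1.000, k = 1.352, so h·k = 1.352.
True area = apparent / (areal scale) = 58200 / 1.352 ≈ 43000 km².

43000 km²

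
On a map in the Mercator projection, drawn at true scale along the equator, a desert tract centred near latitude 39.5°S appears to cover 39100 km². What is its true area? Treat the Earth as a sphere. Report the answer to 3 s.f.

For Mercator, h = k = sec φ (a conformal cylindrical projection has a single point scale, 1/cos φ).
Areal scale = k² = sec²φ = 1/cos²(39.5°) = 1/0.7716² = 1.680.
True area = apparent / (areal scale) = 39100 / 1.680 ≈ 23300 km².

23300 km²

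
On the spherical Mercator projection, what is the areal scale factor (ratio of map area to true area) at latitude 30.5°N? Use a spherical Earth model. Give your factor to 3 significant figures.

For Mercator, h = k = sec φ (a conformal cylindrical projection has a single point scale, 1/cos φ).
Areal scale = k² = sec²φ = 1/cos²(30.5°) = 1/0.8616² = 1.347.

1.35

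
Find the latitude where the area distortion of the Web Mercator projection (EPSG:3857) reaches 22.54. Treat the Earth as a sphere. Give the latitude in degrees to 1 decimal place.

77.8°

Mercator areal scale is sec²φ.
sec²φ = 22.54  ⇒  cos²φ = 0.04437  ⇒  cos φ = 0.2106.
φ = arccos(0.2106) ≈ 77.8°.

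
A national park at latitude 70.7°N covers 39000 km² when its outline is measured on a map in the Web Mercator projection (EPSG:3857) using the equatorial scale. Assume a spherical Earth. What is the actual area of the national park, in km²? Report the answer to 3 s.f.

4260 km²

For Mercator, h = k = sec φ (a conformal cylindrical projection has a single point scale, 1/cos φ).
Areal scale = k² = sec²φ = 1/cos²(70.7°) = 1/0.3305² = 9.154.
True area = apparent / (areal scale) = 39000 / 9.154 ≈ 4260 km².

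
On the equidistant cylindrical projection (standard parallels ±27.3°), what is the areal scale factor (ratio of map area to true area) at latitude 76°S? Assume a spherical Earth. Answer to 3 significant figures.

The equidistant cylindrical projection with φ₀ = 27.3° has h = 1 (meridians true) and k = cos φ₀ / cos φ along parallels.
Areal scale = h·k = 1 × cos φ₀ / cos φ; at 76°, h = 1.000, k = 3.673, so h·k = 3.673.

3.67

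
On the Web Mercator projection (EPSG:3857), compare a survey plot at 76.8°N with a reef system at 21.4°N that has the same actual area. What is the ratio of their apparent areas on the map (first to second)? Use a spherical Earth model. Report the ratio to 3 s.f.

Mercator areal scale is sec²φ.
At 76.8°: sec²(76.8°) = 1/0.2284² = 19.18.
At 21.4°: sec²(21.4°) = 1/0.9311² = 1.154.
Ratio = 19.18/1.154 = cos²(21.4°)/cos²(76.8°) ≈ 16.6.

16.6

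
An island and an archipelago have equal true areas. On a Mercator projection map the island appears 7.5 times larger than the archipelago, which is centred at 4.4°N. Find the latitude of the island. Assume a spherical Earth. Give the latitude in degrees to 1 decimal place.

68.6°

For equal true areas on Mercator, apparent areas scale as sec²φ, so the ratio is cos²φ₂ / cos²φ₁.
cos²φ₂ / cos²φ₁ = 7.5  ⇒  cos φ₁ = cos 4.4° / √7.5 = 0.9971/2.739 = 0.3641.
φ₁ = arccos(0.3641) ≈ 68.6°.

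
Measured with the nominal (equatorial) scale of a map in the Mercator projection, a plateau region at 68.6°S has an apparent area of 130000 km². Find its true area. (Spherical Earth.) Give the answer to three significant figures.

Mercator is conformal, so the point scale is isotropic: h = k = sec φ = 1/cos φ.
Areal scale = k² = sec²φ = 1/cos²(68.6°) = 1/0.3649² = 7.511.
True area = apparent / (areal scale) = 130000 / 7.511 ≈ 17300 km².

17300 km²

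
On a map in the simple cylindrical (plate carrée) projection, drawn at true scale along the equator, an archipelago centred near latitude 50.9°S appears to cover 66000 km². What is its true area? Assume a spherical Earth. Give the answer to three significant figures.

Plate carrée maps x = Rλ, y = Rφ. The meridian scale is h = 1 and the parallel scale is k = 1/cos φ = sec φ.
Areal scale = h·k = 1 × sec φ; at 50.9°, h = 1.000, k = 1.586, so h·k = 1.586.
True area = apparent / (areal scale) = 66000 / 1.586 ≈ 41600 km².

41600 km²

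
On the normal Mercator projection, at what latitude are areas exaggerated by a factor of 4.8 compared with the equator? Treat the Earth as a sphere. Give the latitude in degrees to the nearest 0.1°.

Mercator areal scale is sec²φ.
sec²φ = 4.8  ⇒  cos²φ = 0.2083  ⇒  cos φ = 0.4564.
φ = arccos(0.4564) ≈ 62.8°.

62.8°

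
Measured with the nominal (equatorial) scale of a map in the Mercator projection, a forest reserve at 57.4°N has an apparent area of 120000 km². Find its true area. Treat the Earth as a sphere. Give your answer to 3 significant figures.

34800 km²

The Mercator projection is conformal; its linear scale factor is the same in every direction and equals sec φ = 1/cos φ.
Areal scale = k² = sec²φ = 1/cos²(57.4°) = 1/0.5388² = 3.445.
True area = apparent / (areal scale) = 120000 / 3.445 ≈ 34800 km².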